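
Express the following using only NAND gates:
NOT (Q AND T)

(((Q NAND T) NAND (Q NAND T)) NAND ((Q NAND T) NAND (Q NAND T)))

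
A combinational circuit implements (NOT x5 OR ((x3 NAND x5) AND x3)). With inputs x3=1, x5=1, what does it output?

Substituting: (NOT 1 OR ((1 NAND 1) AND 1))
= 0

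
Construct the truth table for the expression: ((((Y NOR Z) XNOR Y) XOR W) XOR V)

Y | W | Z | V | Output
----------------------
0 | 0 | 0 | 0 | 0
0 | 0 | 0 | 1 | 1
0 | 0 | 1 | 0 | 1
0 | 0 | 1 | 1 | 0
0 | 1 | 0 | 0 | 1
0 | 1 | 0 | 1 | 0
0 | 1 | 1 | 0 | 0
0 | 1 | 1 | 1 | 1
1 | 0 | 0 | 0 | 0
1 | 0 | 0 | 1 | 1
1 | 0 | 1 | 0 | 0
1 | 0 | 1 | 1 | 1
1 | 1 | 0 | 0 | 1
1 | 1 | 0 | 1 | 0
1 | 1 | 1 | 0 | 1
1 | 1 | 1 | 1 | 0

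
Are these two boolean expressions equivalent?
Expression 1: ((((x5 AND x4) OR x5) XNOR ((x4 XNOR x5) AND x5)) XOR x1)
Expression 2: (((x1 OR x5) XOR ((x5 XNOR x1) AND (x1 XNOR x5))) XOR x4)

No. Counterexample: with x1=0, x5=0, x4=1, Expression 1 = 1 but Expression 2 = 0.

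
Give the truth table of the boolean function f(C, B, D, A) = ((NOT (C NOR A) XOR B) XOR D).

C | B | D | A | Output
----------------------
0 | 0 | 0 | 0 | 0
0 | 0 | 0 | 1 | 1
0 | 0 | 1 | 0 | 1
0 | 0 | 1 | 1 | 0
0 | 1 | 0 | 0 | 1
0 | 1 | 0 | 1 | 0
0 | 1 | 1 | 0 | 0
0 | 1 | 1 | 1 | 1
1 | 0 | 0 | 0 | 1
1 | 0 | 0 | 1 | 1
1 | 0 | 1 | 0 | 0
1 | 0 | 1 | 1 | 0
1 | 1 | 0 | 0 | 0
1 | 1 | 0 | 1 | 0
1 | 1 | 1 | 0 | 1
1 | 1 | 1 | 1 | 1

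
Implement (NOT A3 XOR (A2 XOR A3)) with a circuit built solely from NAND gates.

(((A3 NAND A3) NAND ((A3 NAND A3) NAND ((A2 NAND (A2 NAND A3)) NAND (A3 NAND (A2 NAND A3))))) NAND (((A2 NAND (A2 NAND A3)) NAND (A3 NAND (A2 NAND A3))) NAND ((A3 NAND A3) NAND ((A2 NAND (A2 NAND A3)) NAND (A3 NAND (A2 NAND A3))))))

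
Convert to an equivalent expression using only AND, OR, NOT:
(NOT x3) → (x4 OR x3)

x3 OR (x4 OR x3)
(Implication elimination: A → B = NOT A OR B)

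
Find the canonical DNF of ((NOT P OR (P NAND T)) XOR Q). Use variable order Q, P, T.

(NOT Q AND NOT P AND NOT T) OR (NOT Q AND NOT P AND T) OR (NOT Q AND P AND NOT T) OR (Q AND P AND T)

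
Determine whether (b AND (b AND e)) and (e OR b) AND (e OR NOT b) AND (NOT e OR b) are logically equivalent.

Yes, they are equivalent — the two output columns agree on all 4 assignments:
e | b | Expression 1 | Expression 2
-----------------------------------
0 | 0 | 0 | 0
0 | 1 | 0 | 0
1 | 0 | 0 | 0
1 | 1 | 1 | 1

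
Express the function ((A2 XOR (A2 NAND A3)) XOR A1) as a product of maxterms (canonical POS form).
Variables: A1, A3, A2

ΠM(1, 4, 6, 7) = (A1 OR A3 OR NOT A2) AND (NOT A1 OR A3 OR A2) AND (NOT A1 OR NOT A3 OR A2) AND (NOT A1 OR NOT A3 OR NOT A2)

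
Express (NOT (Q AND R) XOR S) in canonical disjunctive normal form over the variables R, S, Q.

(NOT R AND NOT S AND NOT Q) OR (NOT R AND NOT S AND Q) OR (R AND NOT S AND NOT Q) OR (R AND S AND Q)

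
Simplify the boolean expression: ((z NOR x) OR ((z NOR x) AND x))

By absorption (E OR (E AND v) = E):
= (z NOR x)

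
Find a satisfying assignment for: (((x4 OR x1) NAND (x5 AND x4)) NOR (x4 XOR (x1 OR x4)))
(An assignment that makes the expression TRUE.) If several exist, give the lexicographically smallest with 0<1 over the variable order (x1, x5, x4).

x1=0, x5=1, x4=1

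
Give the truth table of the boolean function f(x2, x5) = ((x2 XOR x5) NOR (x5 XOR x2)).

x2 | x5 | Output
----------------
0 | 0 | 1
0 | 1 | 0
1 | 0 | 0
1 | 1 | 1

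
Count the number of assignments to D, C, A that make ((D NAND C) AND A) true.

Satisfying assignments: (0,0,1), (0,1,1), (1,0,1)
Count: 3 out of 8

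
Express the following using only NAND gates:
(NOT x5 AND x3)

(((x5 NAND x5) NAND x3) NAND ((x5 NAND x5) NAND x3))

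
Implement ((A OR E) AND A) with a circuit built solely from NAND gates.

((((A NAND A) NAND (E NAND E)) NAND A) NAND (((A NAND A) NAND (E NAND E)) NAND A))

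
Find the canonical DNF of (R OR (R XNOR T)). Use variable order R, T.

(NOT R AND NOT T) OR (R AND NOT T) OR (R AND T)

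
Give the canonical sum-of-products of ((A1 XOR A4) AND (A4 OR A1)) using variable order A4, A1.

Σm(1, 2) = (NOT A4 AND A1) OR (A4 AND NOT A1)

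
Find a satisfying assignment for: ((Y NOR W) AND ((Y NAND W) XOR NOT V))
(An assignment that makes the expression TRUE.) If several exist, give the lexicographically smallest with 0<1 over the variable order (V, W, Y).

V=1, W=0, Y=0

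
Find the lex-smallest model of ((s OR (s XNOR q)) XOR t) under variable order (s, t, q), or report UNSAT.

s=0, t=0, q=0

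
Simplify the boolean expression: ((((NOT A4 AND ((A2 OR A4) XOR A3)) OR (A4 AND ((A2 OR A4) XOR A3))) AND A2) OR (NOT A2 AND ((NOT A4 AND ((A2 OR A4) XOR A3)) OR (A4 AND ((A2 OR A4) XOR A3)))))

By distribution ((E AND v) OR (E AND NOT v) = E) then distribution ((E AND v) OR (E AND NOT v) = E):
= ((A2 OR A4) XOR A3)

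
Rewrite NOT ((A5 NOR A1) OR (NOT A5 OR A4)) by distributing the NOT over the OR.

NOT (A5 NOR A1) AND NOT (NOT A5 OR A4)
De Morgan's: NOT(OR of terms) = AND of negations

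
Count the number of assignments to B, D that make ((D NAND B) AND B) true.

Satisfying assignments: (1,0)
Count: 1 out of 4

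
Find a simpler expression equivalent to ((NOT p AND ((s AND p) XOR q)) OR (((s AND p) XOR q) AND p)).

By distribution ((E AND v) OR (E AND NOT v) = E):
= ((s AND p) XOR q)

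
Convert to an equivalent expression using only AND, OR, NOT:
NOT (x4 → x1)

x4 AND NOT x1
(Negated implication: NOT(A → B) = A AND NOT B)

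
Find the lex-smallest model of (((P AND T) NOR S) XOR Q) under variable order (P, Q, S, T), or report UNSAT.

P=0, Q=0, S=0, T=0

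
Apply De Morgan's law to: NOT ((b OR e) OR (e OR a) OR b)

NOT (b OR e) AND NOT (e OR a) AND NOT b
De Morgan's: NOT(OR of terms) = AND of negations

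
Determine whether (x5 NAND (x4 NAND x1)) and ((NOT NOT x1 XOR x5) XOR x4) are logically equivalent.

No. Counterexample: with x5=0, x1=0, x4=0, Expression 1 = 1 but Expression 2 = 0.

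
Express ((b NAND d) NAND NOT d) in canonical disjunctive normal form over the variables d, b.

(d AND NOT b) OR (d AND b)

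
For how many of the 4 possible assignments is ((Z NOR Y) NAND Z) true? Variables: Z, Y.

Satisfying assignments: (0,0), (0,1), (1,0), (1,1)
Count: 4 out of 4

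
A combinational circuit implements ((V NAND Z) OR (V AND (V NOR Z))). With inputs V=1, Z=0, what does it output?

Substituting: ((1 NAND 0) OR (1 AND (1 NOR 0)))
= 1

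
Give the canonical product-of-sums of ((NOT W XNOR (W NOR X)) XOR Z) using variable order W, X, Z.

ΠM(1, 2, 5, 7) = (W OR X OR NOT Z) AND (W OR NOT X OR Z) AND (NOT W OR X OR NOT Z) AND (NOT W OR NOT X OR NOT Z)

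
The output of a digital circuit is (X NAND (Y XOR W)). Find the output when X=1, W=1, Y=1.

Substituting: (1 NAND (1 XOR 1))
= 1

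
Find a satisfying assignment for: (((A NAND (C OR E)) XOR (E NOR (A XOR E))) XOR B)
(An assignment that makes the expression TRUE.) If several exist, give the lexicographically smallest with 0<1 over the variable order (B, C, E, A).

B=0, C=0, E=0, A=1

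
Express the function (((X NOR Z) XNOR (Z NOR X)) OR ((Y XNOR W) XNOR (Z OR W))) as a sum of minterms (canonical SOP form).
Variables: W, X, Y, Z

Σm(0, 1, 2, 3, 4, 5, 6, 7, 8, 9, 10, 11, 12, 13, 14, 15) = (NOT W AND NOT X AND NOT Y AND NOT Z) OR (NOT W AND NOT X AND NOT Y AND Z) OR (NOT W AND NOT X AND Y AND NOT Z) OR (NOT W AND NOT X AND Y AND Z) OR (NOT W AND X AND NOT Y AND NOT Z) OR (NOT W AND X AND NOT Y AND Z) OR (NOT W AND X AND Y AND NOT Z) OR (NOT W AND X AND Y AND Z) OR (W AND NOT X AND NOT Y AND NOT Z) OR (W AND NOT X AND NOT Y AND Z) OR (W AND NOT X AND Y AND NOT Z) OR (W AND NOT X AND Y AND Z) OR (W AND X AND NOT Y AND NOT Z) OR (W AND X AND NOT Y AND Z) OR (W AND X AND Y AND NOT Z) OR (W AND X AND Y AND Z)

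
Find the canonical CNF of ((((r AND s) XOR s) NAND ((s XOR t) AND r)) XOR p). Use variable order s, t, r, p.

(s OR t OR r OR NOT p) AND (s OR t OR NOT r OR NOT p) AND (s OR NOT t OR r OR NOT p) AND (s OR NOT t OR NOT r OR NOT p) AND (NOT s OR t OR r OR NOT p) AND (NOT s OR t OR NOT r OR NOT p) AND (NOT s OR NOT t OR r OR NOT p) AND (NOT s OR NOT t OR NOT r OR NOT p)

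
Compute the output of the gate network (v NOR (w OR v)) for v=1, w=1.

Substituting: (1 NOR (1 OR 1))
= 0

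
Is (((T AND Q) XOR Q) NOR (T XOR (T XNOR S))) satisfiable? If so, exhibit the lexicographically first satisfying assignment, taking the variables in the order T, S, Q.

T=0, S=1, Q=0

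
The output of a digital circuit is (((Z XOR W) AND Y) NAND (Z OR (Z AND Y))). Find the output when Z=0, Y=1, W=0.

Substituting: (((0 XOR 0) AND 1) NAND (0 OR (0 AND 1)))
= 1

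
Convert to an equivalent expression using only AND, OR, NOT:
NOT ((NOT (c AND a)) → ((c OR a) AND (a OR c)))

(NOT (c AND a)) AND NOT ((c OR a) AND (a OR c))
(Negated implication: NOT(A → B) = A AND NOT B)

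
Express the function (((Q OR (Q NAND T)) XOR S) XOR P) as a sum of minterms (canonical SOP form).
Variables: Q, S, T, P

Σm(0, 2, 5, 7, 8, 10, 13, 15) = (NOT Q AND NOT S AND NOT T AND NOT P) OR (NOT Q AND NOT S AND T AND NOT P) OR (NOT Q AND S AND NOT T AND P) OR (NOT Q AND S AND T AND P) OR (Q AND NOT S AND NOT T AND NOT P) OR (Q AND NOT S AND T AND NOT P) OR (Q AND S AND NOT T AND P) OR (Q AND S AND T AND P)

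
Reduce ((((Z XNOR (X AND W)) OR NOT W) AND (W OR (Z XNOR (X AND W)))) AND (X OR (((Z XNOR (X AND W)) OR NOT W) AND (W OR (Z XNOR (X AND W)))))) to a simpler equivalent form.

By absorption (E AND (E OR v) = E) then distribution ((E OR v) AND (E OR NOT v) = E):
= (Z XNOR (X AND W))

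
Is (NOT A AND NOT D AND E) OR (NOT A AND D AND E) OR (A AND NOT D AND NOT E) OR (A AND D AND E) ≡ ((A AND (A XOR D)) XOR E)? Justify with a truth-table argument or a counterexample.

Yes, they are equivalent — the two output columns agree on all 8 assignments:
A | D | E | Expression 1 | Expression 2
---------------------------------------
0 | 0 | 0 | 0 | 0
0 | 0 | 1 | 1 | 1
0 | 1 | 0 | 0 | 0
0 | 1 | 1 | 1 | 1
1 | 0 | 0 | 1 | 1
1 | 0 | 1 | 0 | 0
1 | 1 | 0 | 0 | 0
1 | 1 | 1 | 1 | 1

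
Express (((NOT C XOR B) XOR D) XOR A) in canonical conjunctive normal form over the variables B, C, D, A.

(B OR C OR D OR NOT A) AND (B OR C OR NOT D OR A) AND (B OR NOT C OR D OR A) AND (B OR NOT C OR NOT D OR NOT A) AND (NOT B OR C OR D OR A) AND (NOT B OR C OR NOT D OR NOT A) AND (NOT B OR NOT C OR D OR NOT A) AND (NOT B OR NOT C OR NOT D OR A)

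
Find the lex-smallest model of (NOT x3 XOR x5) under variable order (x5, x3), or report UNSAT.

x5=0, x3=0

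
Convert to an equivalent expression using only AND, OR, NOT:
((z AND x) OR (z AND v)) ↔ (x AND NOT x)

(((z AND x) OR (z AND v)) AND (x AND NOT x)) OR (NOT ((z AND x) OR (z AND v)) AND NOT (x AND NOT x))
(Biconditional = both true or both false)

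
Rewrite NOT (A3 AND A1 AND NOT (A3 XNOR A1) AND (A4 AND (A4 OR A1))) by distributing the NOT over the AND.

NOT A3 OR NOT A1 OR (A3 XNOR A1) OR NOT (A4 AND (A4 OR A1))
De Morgan's: NOT(AND of terms) = OR of negations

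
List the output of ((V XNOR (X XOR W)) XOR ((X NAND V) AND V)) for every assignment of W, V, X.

W | V | X | Output
------------------
0 | 0 | 0 | 1
0 | 0 | 1 | 0
0 | 1 | 0 | 1
0 | 1 | 1 | 1
1 | 0 | 0 | 0
1 | 0 | 1 | 1
1 | 1 | 0 | 0
1 | 1 | 1 | 0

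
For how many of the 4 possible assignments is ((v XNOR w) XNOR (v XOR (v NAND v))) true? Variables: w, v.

Satisfying assignments: (0,0), (1,1)
Count: 2 out of 4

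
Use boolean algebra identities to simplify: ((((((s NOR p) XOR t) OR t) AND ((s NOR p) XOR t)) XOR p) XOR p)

By XOR self-cancellation ((E XOR v) XOR v = E) then absorption (E AND (E OR v) = E):
= ((s NOR p) XOR t)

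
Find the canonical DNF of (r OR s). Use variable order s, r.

(NOT s AND r) OR (s AND NOT r) OR (s AND r)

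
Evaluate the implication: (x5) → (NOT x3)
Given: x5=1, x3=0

Antecedent (x5) = 1; consequent (NOT x3) = 1.
1 → 1 = 1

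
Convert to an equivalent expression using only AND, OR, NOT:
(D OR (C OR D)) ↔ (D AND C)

((D OR (C OR D)) AND (D AND C)) OR (NOT (D OR (C OR D)) AND NOT (D AND C))
(Biconditional = both true or both false)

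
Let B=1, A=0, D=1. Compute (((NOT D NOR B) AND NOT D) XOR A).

Substituting: (((NOT 1 NOR 1) AND NOT 1) XOR 0)
= 0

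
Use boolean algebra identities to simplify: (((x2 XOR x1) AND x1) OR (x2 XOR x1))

By absorption (E OR (E AND v) = E):
= (x2 XOR x1)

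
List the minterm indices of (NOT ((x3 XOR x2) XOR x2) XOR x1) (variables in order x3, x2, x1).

Σm(0, 2, 5, 7) = (NOT x3 AND NOT x2 AND NOT x1) OR (NOT x3 AND x2 AND NOT x1) OR (x3 AND NOT x2 AND x1) OR (x3 AND x2 AND x1)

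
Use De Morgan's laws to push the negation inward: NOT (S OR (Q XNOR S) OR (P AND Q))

NOT S AND NOT (Q XNOR S) AND NOT (P AND Q)
De Morgan's: NOT(OR of terms) = AND of negations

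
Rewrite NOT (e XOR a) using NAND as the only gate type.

(((e NAND (e NAND a)) NAND (a NAND (e NAND a))) NAND ((e NAND (e NAND a)) NAND (a NAND (e NAND a))))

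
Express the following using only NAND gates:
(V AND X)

((V NAND X) NAND (V NAND X))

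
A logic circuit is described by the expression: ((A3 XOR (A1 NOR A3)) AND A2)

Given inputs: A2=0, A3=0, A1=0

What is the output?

Substituting: ((0 XOR (0 NOR 0)) AND 0)
= 0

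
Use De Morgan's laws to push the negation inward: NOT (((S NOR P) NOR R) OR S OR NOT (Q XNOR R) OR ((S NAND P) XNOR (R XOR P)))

NOT ((S NOR P) NOR R) AND NOT S AND (Q XNOR R) AND NOT ((S NAND P) XNOR (R XOR P))
De Morgan's: NOT(OR of terms) = AND of negations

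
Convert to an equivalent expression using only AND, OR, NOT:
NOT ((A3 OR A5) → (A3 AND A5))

(A3 OR A5) AND NOT (A3 AND A5)
(Negated implication: NOT(A → B) = A AND NOT B)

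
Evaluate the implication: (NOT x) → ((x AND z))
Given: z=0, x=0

Antecedent (NOT x) = 1; consequent ((x AND z)) = 0.
1 → 0 = 0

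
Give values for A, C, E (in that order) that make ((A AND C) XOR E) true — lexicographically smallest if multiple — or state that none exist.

A=0, C=0, E=1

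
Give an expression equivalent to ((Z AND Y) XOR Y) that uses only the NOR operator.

((((((Z NOR Z) NOR (Y NOR Y)) NOR Y) NOR (((Z NOR Z) NOR (Y NOR Y)) NOR Y)) NOR ((((Z NOR Z) NOR (Y NOR Y)) NOR Y) NOR (((Z NOR Z) NOR (Y NOR Y)) NOR Y))) NOR ((((((Z NOR Z) NOR (Y NOR Y)) NOR ((Z NOR Z) NOR (Y NOR Y))) NOR (Y NOR Y)) NOR ((((Z NOR Z) NOR (Y NOR Y)) NOR ((Z NOR Z) NOR (Y NOR Y))) NOR (Y NOR Y))) NOR (((((Z NOR Z) NOR (Y NOR Y)) NOR ((Z NOR Z) NOR (Y NOR Y))) NOR (Y NOR Y)) NOR ((((Z NOR Z) NOR (Y NOR Y)) NOR ((Z NOR Z) NOR (Y NOR Y))) NOR (Y NOR Y)))))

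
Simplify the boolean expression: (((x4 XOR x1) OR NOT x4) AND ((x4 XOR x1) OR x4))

By distribution ((E OR v) AND (E OR NOT v) = E):
= (x4 XOR x1)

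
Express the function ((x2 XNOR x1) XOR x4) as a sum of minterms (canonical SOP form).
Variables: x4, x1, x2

Σm(0, 3, 5, 6) = (NOT x4 AND NOT x1 AND NOT x2) OR (NOT x4 AND x1 AND x2) OR (x4 AND NOT x1 AND x2) OR (x4 AND x1 AND NOT x2)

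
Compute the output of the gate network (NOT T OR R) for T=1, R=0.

Substituting: (NOT 1 OR 0)
= 0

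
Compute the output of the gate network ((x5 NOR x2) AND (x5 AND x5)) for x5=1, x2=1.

Substituting: ((1 NOR 1) AND (1 AND 1))
= 0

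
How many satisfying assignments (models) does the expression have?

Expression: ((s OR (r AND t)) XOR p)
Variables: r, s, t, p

Satisfying assignments: (0,0,0,1), (0,0,1,1), (0,1,0,0), (0,1,1,0), (1,0,0,1), (1,0,1,0), (1,1,0,0), (1,1,1,0)
Count: 8 out of 16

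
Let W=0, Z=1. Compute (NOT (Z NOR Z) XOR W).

Substituting: (NOT (1 NOR 1) XOR 0)
= 1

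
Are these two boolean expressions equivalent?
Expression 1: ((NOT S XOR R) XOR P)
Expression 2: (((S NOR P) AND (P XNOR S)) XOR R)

No. Counterexample: with S=1, R=0, P=1, Expression 1 = 1 but Expression 2 = 0.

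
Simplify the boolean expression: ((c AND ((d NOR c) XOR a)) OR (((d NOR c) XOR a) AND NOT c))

By distribution ((E AND v) OR (E AND NOT v) = E):
= ((d NOR c) XOR a)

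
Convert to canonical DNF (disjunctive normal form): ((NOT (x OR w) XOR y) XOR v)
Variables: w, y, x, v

(NOT w AND NOT y AND NOT x AND NOT v) OR (NOT w AND NOT y AND x AND v) OR (NOT w AND y AND NOT x AND v) OR (NOT w AND y AND x AND NOT v) OR (w AND NOT y AND NOT x AND v) OR (w AND NOT y AND x AND v) OR (w AND y AND NOT x AND NOT v) OR (w AND y AND x AND NOT v)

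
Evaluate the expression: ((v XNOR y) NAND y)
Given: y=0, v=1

Substituting: ((1 XNOR 0) NAND 0)
= 1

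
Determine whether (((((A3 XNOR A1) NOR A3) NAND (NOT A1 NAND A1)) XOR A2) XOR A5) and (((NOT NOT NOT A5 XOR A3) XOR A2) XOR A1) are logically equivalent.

No. Counterexample: with A3=1, A2=0, A5=0, A1=0, Expression 1 = 1 but Expression 2 = 0.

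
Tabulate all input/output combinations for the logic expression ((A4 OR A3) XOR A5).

A3 | A4 | A5 | Output
---------------------
0 | 0 | 0 | 0
0 | 0 | 1 | 1
0 | 1 | 0 | 1
0 | 1 | 1 | 0
1 | 0 | 0 | 1
1 | 0 | 1 | 0
1 | 1 | 0 | 1
1 | 1 | 1 | 0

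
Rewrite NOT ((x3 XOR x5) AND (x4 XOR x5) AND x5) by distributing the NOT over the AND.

NOT (x3 XOR x5) OR NOT (x4 XOR x5) OR NOT x5
De Morgan's: NOT(AND of terms) = OR of negations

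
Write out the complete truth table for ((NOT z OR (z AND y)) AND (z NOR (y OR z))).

y | z | Output
--------------
0 | 0 | 1
0 | 1 | 0
1 | 0 | 0
1 | 1 | 0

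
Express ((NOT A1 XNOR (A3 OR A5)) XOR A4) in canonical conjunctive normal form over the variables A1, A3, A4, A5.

(A1 OR A3 OR A4 OR A5) AND (A1 OR A3 OR NOT A4 OR NOT A5) AND (A1 OR NOT A3 OR NOT A4 OR A5) AND (A1 OR NOT A3 OR NOT A4 OR NOT A5) AND (NOT A1 OR A3 OR A4 OR NOT A5) AND (NOT A1 OR A3 OR NOT A4 OR A5) AND (NOT A1 OR NOT A3 OR A4 OR A5) AND (NOT A1 OR NOT A3 OR A4 OR NOT A5)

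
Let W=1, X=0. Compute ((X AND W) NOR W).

Substituting: ((0 AND 1) NOR 1)
= 0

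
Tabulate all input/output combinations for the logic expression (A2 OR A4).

A4 | A2 | Output
----------------
0 | 0 | 0
0 | 1 | 1
1 | 0 | 1
1 | 1 | 1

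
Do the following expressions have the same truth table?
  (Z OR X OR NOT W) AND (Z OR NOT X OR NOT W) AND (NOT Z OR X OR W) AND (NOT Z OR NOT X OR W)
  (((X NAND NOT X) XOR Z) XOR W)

Yes, they are equivalent — the two output columns agree on all 8 assignments:
Z | X | W | Expression 1 | Expression 2
---------------------------------------
0 | 0 | 0 | 1 | 1
0 | 0 | 1 | 0 | 0
0 | 1 | 0 | 1 | 1
0 | 1 | 1 | 0 | 0
1 | 0 | 0 | 0 | 0
1 | 0 | 1 | 1 | 1
1 | 1 | 0 | 0 | 0
1 | 1 | 1 | 1 | 1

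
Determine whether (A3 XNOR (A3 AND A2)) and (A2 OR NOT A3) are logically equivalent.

Yes, they are equivalent — the two output columns agree on all 4 assignments:
A2 | A3 | Expression 1 | Expression 2
-------------------------------------
0 | 0 | 1 | 1
0 | 1 | 0 | 0
1 | 0 | 1 | 1
1 | 1 | 1 | 1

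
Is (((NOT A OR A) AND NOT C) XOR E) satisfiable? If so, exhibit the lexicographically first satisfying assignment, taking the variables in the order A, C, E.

A=0, C=0, E=0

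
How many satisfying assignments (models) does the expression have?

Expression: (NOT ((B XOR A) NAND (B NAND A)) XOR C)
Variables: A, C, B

Satisfying assignments: (0,0,1), (0,1,0), (1,0,0), (1,1,1)
Count: 4 out of 8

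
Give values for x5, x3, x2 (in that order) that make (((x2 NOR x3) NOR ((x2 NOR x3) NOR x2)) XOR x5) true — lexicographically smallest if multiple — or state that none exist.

x5=0, x3=0, x2=1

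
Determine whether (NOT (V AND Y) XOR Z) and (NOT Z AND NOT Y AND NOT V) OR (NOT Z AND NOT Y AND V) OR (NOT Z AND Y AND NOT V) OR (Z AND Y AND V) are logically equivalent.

Yes, they are equivalent — the two output columns agree on all 8 assignments:
Z | Y | V | Expression 1 | Expression 2
---------------------------------------
0 | 0 | 0 | 1 | 1
0 | 0 | 1 | 1 | 1
0 | 1 | 0 | 1 | 1
0 | 1 | 1 | 0 | 0
1 | 0 | 0 | 0 | 0
1 | 0 | 1 | 0 | 0
1 | 1 | 0 | 0 | 0
1 | 1 | 1 | 1 | 1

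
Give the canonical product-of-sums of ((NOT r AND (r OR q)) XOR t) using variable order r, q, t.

ΠM(0, 3, 4, 6) = (r OR q OR t) AND (r OR NOT q OR NOT t) AND (NOT r OR q OR t) AND (NOT r OR NOT q OR t)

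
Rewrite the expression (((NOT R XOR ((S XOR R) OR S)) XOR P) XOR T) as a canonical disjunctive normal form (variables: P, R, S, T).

(NOT P AND NOT R AND NOT S AND NOT T) OR (NOT P AND NOT R AND S AND T) OR (NOT P AND R AND NOT S AND NOT T) OR (NOT P AND R AND S AND NOT T) OR (P AND NOT R AND NOT S AND T) OR (P AND NOT R AND S AND NOT T) OR (P AND R AND NOT S AND T) OR (P AND R AND S AND T)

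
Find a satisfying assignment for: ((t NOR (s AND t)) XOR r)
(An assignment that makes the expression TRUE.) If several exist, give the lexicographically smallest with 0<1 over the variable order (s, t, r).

s=0, t=0, r=0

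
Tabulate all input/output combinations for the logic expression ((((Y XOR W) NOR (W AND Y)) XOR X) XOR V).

X | Y | V | W | Output
----------------------
0 | 0 | 0 | 0 | 1
0 | 0 | 0 | 1 | 0
0 | 0 | 1 | 0 | 0
0 | 0 | 1 | 1 | 1
0 | 1 | 0 | 0 | 0
0 | 1 | 0 | 1 | 0
0 | 1 | 1 | 0 | 1
0 | 1 | 1 | 1 | 1
1 | 0 | 0 | 0 | 0
1 | 0 | 0 | 1 | 1
1 | 0 | 1 | 0 | 1
1 | 0 | 1 | 1 | 0
1 | 1 | 0 | 0 | 1
1 | 1 | 0 | 1 | 1
1 | 1 | 1 | 0 | 0
1 | 1 | 1 | 1 | 0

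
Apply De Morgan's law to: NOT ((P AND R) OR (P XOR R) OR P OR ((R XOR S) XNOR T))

NOT (P AND R) AND NOT (P XOR R) AND NOT P AND NOT ((R XOR S) XNOR T)
De Morgan's: NOT(OR of terms) = AND of negations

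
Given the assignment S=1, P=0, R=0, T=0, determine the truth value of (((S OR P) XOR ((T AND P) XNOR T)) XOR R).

Substituting: (((1 OR 0) XOR ((0 AND 0) XNOR 0)) XOR 0)
= 0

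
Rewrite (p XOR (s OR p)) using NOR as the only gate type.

((((p NOR ((s NOR p) NOR (s NOR p))) NOR (p NOR ((s NOR p) NOR (s NOR p)))) NOR ((p NOR ((s NOR p) NOR (s NOR p))) NOR (p NOR ((s NOR p) NOR (s NOR p))))) NOR ((((p NOR p) NOR (((s NOR p) NOR (s NOR p)) NOR ((s NOR p) NOR (s NOR p)))) NOR ((p NOR p) NOR (((s NOR p) NOR (s NOR p)) NOR ((s NOR p) NOR (s NOR p))))) NOR (((p NOR p) NOR (((s NOR p) NOR (s NOR p)) NOR ((s NOR p) NOR (s NOR p)))) NOR ((p NOR p) NOR (((s NOR p) NOR (s NOR p)) NOR ((s NOR p) NOR (s NOR p)))))))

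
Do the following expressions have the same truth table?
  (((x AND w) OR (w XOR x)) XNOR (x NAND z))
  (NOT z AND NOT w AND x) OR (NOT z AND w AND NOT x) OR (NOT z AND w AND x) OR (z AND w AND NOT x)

Yes, they are equivalent — the two output columns agree on all 8 assignments:
z | w | x | Expression 1 | Expression 2
---------------------------------------
0 | 0 | 0 | 0 | 0
0 | 0 | 1 | 1 | 1
0 | 1 | 0 | 1 | 1
0 | 1 | 1 | 1 | 1
1 | 0 | 0 | 0 | 0
1 | 0 | 1 | 0 | 0
1 | 1 | 0 | 1 | 1
1 | 1 | 1 | 0 | 0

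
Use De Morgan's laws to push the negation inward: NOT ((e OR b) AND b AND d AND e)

NOT (e OR b) OR NOT b OR NOT d OR NOT e
De Morgan's: NOT(AND of terms) = OR of negations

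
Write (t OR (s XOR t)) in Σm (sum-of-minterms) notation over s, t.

Σm(1, 2, 3) = (NOT s AND t) OR (s AND NOT t) OR (s AND t)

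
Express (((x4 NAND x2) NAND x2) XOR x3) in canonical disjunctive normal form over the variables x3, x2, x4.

(NOT x3 AND NOT x2 AND NOT x4) OR (NOT x3 AND NOT x2 AND x4) OR (NOT x3 AND x2 AND x4) OR (x3 AND x2 AND NOT x4)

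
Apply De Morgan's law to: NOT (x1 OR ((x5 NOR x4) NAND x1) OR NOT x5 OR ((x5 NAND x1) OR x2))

NOT x1 AND NOT ((x5 NOR x4) NAND x1) AND x5 AND NOT ((x5 NAND x1) OR x2)
De Morgan's: NOT(OR of terms) = AND of negations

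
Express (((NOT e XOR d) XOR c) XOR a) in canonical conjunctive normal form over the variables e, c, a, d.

(e OR c OR a OR NOT d) AND (e OR c OR NOT a OR d) AND (e OR NOT c OR a OR d) AND (e OR NOT c OR NOT a OR NOT d) AND (NOT e OR c OR a OR d) AND (NOT e OR c OR NOT a OR NOT d) AND (NOT e OR NOT c OR a OR NOT d) AND (NOT e OR NOT c OR NOT a OR d)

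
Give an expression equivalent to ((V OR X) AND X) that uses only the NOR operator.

((((V NOR X) NOR (V NOR X)) NOR ((V NOR X) NOR (V NOR X))) NOR (X NOR X))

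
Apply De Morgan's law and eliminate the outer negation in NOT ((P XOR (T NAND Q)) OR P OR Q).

NOT (P XOR (T NAND Q)) AND NOT P AND NOT Q
De Morgan's: NOT(OR of terms) = AND of negations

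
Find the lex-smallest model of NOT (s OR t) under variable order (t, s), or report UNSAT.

t=0, s=0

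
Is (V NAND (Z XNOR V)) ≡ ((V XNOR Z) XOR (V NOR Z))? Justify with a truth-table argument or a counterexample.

No. Counterexample: with Z=0, V=0, Expression 1 = 1 but Expression 2 = 0.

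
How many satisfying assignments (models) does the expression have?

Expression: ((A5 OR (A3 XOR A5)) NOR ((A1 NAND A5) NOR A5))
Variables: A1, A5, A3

Satisfying assignments: (0,0,0), (1,0,0)
Count: 2 out of 8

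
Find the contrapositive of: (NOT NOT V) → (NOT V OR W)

Contrapositive: NOT (NOT V OR W) → NOT V
Note: A statement and its contrapositive are logically equivalent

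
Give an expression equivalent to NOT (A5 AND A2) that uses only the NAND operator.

(((A5 NAND A2) NAND (A5 NAND A2)) NAND ((A5 NAND A2) NAND (A5 NAND A2)))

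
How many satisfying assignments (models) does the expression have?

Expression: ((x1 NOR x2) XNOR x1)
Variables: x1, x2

Satisfying assignments: (0,1)
Count: 1 out of 4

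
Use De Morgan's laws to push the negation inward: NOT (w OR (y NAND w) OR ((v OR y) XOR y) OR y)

NOT w AND NOT (y NAND w) AND NOT ((v OR y) XOR y) AND NOT y
De Morgan's: NOT(OR of terms) = AND of negations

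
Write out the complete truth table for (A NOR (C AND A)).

A | C | Output
--------------
0 | 0 | 1
0 | 1 | 1
1 | 0 | 0
1 | 1 | 0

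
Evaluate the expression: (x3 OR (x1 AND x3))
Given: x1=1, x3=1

Substituting: (1 OR (1 AND 1))
= 1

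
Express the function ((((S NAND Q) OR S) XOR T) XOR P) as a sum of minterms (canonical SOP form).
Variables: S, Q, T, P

Σm(0, 3, 4, 7, 8, 11, 12, 15) = (NOT S AND NOT Q AND NOT T AND NOT P) OR (NOT S AND NOT Q AND T AND P) OR (NOT S AND Q AND NOT T AND NOT P) OR (NOT S AND Q AND T AND P) OR (S AND NOT Q AND NOT T AND NOT P) OR (S AND NOT Q AND T AND P) OR (S AND Q AND NOT T AND NOT P) OR (S AND Q AND T AND P)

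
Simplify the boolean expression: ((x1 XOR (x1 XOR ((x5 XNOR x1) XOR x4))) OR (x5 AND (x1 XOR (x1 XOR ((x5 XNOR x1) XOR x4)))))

By absorption (E OR (E AND v) = E) then XOR self-cancellation ((E XOR v) XOR v = E):
= ((x5 XNOR x1) XOR x4)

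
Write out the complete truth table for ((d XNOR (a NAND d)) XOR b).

a | d | b | Output
------------------
0 | 0 | 0 | 0
0 | 0 | 1 | 1
0 | 1 | 0 | 1
0 | 1 | 1 | 0
1 | 0 | 0 | 0
1 | 0 | 1 | 1
1 | 1 | 0 | 0
1 | 1 | 1 | 1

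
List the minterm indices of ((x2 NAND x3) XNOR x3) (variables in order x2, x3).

Σm(1) = (NOT x2 AND x3)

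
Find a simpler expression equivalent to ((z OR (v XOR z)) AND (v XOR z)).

By absorption (E AND (E OR v) = E):
= (v XOR z)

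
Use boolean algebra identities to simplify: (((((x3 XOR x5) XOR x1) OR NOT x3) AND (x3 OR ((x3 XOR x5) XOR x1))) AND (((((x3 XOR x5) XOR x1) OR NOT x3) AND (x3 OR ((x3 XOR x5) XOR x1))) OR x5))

By absorption (E AND (E OR v) = E) then distribution ((E OR v) AND (E OR NOT v) = E):
= ((x3 XOR x5) XOR x1)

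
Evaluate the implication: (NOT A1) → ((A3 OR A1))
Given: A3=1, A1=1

Antecedent (NOT A1) = 0; consequent ((A3 OR A1)) = 1.
0 → 1 = 1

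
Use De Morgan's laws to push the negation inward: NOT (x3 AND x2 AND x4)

NOT x3 OR NOT x2 OR NOT x4
De Morgan's: NOT(AND of terms) = OR of negations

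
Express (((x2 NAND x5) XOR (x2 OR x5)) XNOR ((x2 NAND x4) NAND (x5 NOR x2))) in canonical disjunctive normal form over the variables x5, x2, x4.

(x5 AND x2 AND NOT x4) OR (x5 AND x2 AND x4)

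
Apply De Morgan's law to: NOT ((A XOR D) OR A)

NOT (A XOR D) AND NOT A
De Morgan's: NOT(OR of terms) = AND of negations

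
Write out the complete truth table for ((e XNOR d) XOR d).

e | d | Output
--------------
0 | 0 | 1
0 | 1 | 1
1 | 0 | 0
1 | 1 | 0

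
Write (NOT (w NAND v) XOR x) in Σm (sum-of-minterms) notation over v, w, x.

Σm(1, 3, 5, 6) = (NOT v AND NOT w AND x) OR (NOT v AND w AND x) OR (v AND NOT w AND x) OR (v AND w AND NOT x)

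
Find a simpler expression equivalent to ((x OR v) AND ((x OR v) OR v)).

By absorption (E AND (E OR v) = E):
= (x OR v)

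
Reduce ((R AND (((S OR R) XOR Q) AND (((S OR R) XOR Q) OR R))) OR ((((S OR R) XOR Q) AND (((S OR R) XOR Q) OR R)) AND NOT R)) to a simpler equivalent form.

By distribution ((E AND v) OR (E AND NOT v) = E) then absorption (E AND (E OR v) = E):
= ((S OR R) XOR Q)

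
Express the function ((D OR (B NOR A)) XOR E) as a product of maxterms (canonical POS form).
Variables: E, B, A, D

ΠM(2, 4, 6, 8, 9, 11, 13, 15) = (E OR B OR NOT A OR D) AND (E OR NOT B OR A OR D) AND (E OR NOT B OR NOT A OR D) AND (NOT E OR B OR A OR D) AND (NOT E OR B OR A OR NOT D) AND (NOT E OR B OR NOT A OR NOT D) AND (NOT E OR NOT B OR A OR NOT D) AND (NOT E OR NOT B OR NOT A OR NOT D)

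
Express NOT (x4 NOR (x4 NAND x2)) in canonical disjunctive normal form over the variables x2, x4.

(NOT x2 AND NOT x4) OR (NOT x2 AND x4) OR (x2 AND NOT x4) OR (x2 AND x4)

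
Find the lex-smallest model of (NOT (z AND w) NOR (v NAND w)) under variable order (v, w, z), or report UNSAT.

v=1, w=1, z=1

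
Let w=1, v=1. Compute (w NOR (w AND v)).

Substituting: (1 NOR (1 AND 1))
= 0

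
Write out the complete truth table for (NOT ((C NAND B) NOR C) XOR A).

B | A | C | Output
------------------
0 | 0 | 0 | 1
0 | 0 | 1 | 1
0 | 1 | 0 | 0
0 | 1 | 1 | 0
1 | 0 | 0 | 1
1 | 0 | 1 | 1
1 | 1 | 0 | 0
1 | 1 | 1 | 0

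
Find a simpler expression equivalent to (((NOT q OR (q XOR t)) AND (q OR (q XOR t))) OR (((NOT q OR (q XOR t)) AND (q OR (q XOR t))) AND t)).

By absorption (E OR (E AND v) = E) then distribution ((E OR v) AND (E OR NOT v) = E):
= (q XOR t)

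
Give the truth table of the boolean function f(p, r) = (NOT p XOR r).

p | r | Output
--------------
0 | 0 | 1
0 | 1 | 0
1 | 0 | 0
1 | 1 | 1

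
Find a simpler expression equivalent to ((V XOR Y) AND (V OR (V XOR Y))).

By absorption (E AND (E OR v) = E):
= (V XOR Y)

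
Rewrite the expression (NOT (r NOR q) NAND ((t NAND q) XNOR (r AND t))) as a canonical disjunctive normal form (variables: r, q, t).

(NOT r AND NOT q AND NOT t) OR (NOT r AND NOT q AND t) OR (NOT r AND q AND NOT t) OR (r AND NOT q AND NOT t) OR (r AND q AND NOT t) OR (r AND q AND t)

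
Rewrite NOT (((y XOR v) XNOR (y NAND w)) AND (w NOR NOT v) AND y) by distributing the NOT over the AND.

NOT ((y XOR v) XNOR (y NAND w)) OR NOT (w NOR NOT v) OR NOT y
De Morgan's: NOT(AND of terms) = OR of negations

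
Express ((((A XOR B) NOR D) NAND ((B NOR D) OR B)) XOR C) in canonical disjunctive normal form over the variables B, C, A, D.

(NOT B AND NOT C AND NOT A AND D) OR (NOT B AND NOT C AND A AND NOT D) OR (NOT B AND NOT C AND A AND D) OR (NOT B AND C AND NOT A AND NOT D) OR (B AND NOT C AND NOT A AND NOT D) OR (B AND NOT C AND NOT A AND D) OR (B AND NOT C AND A AND D) OR (B AND C AND A AND NOT D)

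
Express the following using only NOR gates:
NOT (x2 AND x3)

(((x2 NOR x2) NOR (x3 NOR x3)) NOR ((x2 NOR x2) NOR (x3 NOR x3)))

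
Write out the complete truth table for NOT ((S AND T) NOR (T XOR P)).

P | T | S | Output
------------------
0 | 0 | 0 | 0
0 | 0 | 1 | 0
0 | 1 | 0 | 1
0 | 1 | 1 | 1
1 | 0 | 0 | 1
1 | 0 | 1 | 1
1 | 1 | 0 | 0
1 | 1 | 1 | 1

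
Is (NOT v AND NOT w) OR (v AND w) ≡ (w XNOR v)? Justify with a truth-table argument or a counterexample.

Yes, they are equivalent — the two output columns agree on all 4 assignments:
v | w | Expression 1 | Expression 2
-----------------------------------
0 | 0 | 1 | 1
0 | 1 | 0 | 0
1 | 0 | 0 | 0
1 | 1 | 1 | 1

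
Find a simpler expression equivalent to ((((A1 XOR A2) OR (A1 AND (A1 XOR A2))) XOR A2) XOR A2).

By XOR self-cancellation ((E XOR v) XOR v = E) then absorption (E OR (E AND v) = E):
= (A1 XOR A2)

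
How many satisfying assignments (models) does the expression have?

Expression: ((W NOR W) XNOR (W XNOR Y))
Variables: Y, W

Satisfying assignments: (0,0), (0,1)
Count: 2 out of 4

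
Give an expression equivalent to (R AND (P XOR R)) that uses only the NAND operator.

((R NAND ((P NAND (P NAND R)) NAND (R NAND (P NAND R)))) NAND (R NAND ((P NAND (P NAND R)) NAND (R NAND (P NAND R)))))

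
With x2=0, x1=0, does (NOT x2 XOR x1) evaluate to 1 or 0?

Substituting: (NOT 0 XOR 0)
= 1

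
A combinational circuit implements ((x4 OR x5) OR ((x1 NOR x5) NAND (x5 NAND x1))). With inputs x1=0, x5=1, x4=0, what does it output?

Substituting: ((0 OR 1) OR ((0 NOR 1) NAND (1 NAND 0)))
= 1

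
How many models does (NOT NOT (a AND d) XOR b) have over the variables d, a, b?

Satisfying assignments: (0,0,1), (0,1,1), (1,0,1), (1,1,0)
Count: 4 out of 8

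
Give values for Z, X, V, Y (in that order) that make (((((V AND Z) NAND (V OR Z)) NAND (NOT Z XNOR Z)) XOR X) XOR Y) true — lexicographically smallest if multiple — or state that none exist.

Z=0, X=0, V=0, Y=0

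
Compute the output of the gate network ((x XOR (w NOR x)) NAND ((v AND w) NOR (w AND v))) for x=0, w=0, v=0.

Substituting: ((0 XOR (0 NOR 0)) NAND ((0 AND 0) NOR (0 AND 0)))
= 0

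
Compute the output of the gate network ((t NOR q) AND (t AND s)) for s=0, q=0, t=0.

Substituting: ((0 NOR 0) AND (0 AND 0))
= 0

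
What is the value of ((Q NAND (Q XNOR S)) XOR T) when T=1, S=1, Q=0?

Substituting: ((0 NAND (0 XNOR 1)) XOR 1)
= 0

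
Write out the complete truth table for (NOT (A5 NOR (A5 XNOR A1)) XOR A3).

A1 | A3 | A5 | Output
---------------------
0 | 0 | 0 | 1
0 | 0 | 1 | 1
0 | 1 | 0 | 0
0 | 1 | 1 | 0
1 | 0 | 0 | 0
1 | 0 | 1 | 1
1 | 1 | 0 | 1
1 | 1 | 1 | 0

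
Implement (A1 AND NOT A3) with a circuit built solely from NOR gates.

((A1 NOR A1) NOR ((A3 NOR A3) NOR (A3 NOR A3)))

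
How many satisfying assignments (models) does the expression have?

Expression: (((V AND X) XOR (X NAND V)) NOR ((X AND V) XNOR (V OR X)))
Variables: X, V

No assignment satisfies the expression.
Count: 0 out of 4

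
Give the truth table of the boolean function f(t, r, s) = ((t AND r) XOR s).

t | r | s | Output
------------------
0 | 0 | 0 | 0
0 | 0 | 1 | 1
0 | 1 | 0 | 0
0 | 1 | 1 | 1
1 | 0 | 0 | 0
1 | 0 | 1 | 1
1 | 1 | 0 | 1
1 | 1 | 1 | 0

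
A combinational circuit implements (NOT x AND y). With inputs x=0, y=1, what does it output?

Substituting: (NOT 0 AND 1)
= 1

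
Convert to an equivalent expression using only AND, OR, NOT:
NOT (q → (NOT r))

q AND r
(Negated implication: NOT(A → B) = A AND NOT B)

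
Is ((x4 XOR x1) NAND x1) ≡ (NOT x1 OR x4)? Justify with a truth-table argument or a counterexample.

Yes, they are equivalent — the two output columns agree on all 4 assignments:
x1 | x4 | Expression 1 | Expression 2
-------------------------------------
0 | 0 | 1 | 1
0 | 1 | 1 | 1
1 | 0 | 0 | 0
1 | 1 | 1 | 1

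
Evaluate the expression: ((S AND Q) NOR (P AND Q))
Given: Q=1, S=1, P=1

Substituting: ((1 AND 1) NOR (1 AND 1))
= 0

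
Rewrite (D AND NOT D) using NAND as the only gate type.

((D NAND (D NAND D)) NAND (D NAND (D NAND D)))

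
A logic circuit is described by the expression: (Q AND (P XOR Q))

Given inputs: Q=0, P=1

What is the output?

Substituting: (0 AND (1 XOR 0))
= 0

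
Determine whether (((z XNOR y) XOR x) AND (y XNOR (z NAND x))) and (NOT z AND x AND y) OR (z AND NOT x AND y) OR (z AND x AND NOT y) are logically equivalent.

Yes, they are equivalent — the two output columns agree on all 8 assignments:
z | x | y | Expression 1 | Expression 2
---------------------------------------
0 | 0 | 0 | 0 | 0
0 | 0 | 1 | 0 | 0
0 | 1 | 0 | 0 | 0
0 | 1 | 1 | 1 | 1
1 | 0 | 0 | 0 | 0
1 | 0 | 1 | 1 | 1
1 | 1 | 0 | 1 | 1
1 | 1 | 1 | 0 | 0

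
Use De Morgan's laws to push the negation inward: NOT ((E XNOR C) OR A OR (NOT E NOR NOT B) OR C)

NOT (E XNOR C) AND NOT A AND NOT (NOT E NOR NOT B) AND NOT C
De Morgan's: NOT(OR of terms) = AND of negations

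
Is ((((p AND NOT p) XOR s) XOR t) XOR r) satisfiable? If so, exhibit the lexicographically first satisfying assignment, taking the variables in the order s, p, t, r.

s=0, p=0, t=0, r=1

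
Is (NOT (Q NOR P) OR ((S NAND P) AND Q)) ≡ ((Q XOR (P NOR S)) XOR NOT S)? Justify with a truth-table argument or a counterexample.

No. Counterexample: with Q=0, S=1, P=1, Expression 1 = 1 but Expression 2 = 0.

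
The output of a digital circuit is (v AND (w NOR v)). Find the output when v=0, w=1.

Substituting: (0 AND (1 NOR 0))
= 0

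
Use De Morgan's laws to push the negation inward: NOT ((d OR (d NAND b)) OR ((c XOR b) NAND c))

NOT (d OR (d NAND b)) AND NOT ((c XOR b) NAND c)
De Morgan's: NOT(OR of terms) = AND of negations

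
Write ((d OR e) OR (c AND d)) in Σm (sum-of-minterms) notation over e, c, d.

Σm(1, 3, 4, 5, 6, 7) = (NOT e AND NOT c AND d) OR (NOT e AND c AND d) OR (e AND NOT c AND NOT d) OR (e AND NOT c AND d) OR (e AND c AND NOT d) OR (e AND c AND d)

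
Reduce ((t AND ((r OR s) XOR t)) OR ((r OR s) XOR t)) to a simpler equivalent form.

By absorption (E OR (E AND v) = E):
= ((r OR s) XOR t)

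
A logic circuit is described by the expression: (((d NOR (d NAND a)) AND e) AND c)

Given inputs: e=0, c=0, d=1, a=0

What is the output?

Substituting: (((1 NOR (1 NAND 0)) AND 0) AND 0)
= 0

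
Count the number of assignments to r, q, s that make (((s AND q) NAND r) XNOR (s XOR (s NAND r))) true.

Satisfying assignments: (0,0,0), (0,1,0), (1,0,0), (1,0,1), (1,1,0)
Count: 5 out of 8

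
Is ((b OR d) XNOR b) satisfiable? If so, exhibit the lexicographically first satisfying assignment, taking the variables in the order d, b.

d=0, b=0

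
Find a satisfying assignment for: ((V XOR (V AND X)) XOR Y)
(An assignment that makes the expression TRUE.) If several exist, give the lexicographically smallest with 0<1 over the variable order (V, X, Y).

V=0, X=0, Y=1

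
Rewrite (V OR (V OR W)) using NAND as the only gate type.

((V NAND V) NAND (((V NAND V) NAND (W NAND W)) NAND ((V NAND V) NAND (W NAND W))))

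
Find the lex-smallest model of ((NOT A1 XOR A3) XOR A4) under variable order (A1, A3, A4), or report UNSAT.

A1=0, A3=0, A4=0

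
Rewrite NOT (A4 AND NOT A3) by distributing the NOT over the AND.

NOT A4 OR A3
De Morgan's: NOT(AND of terms) = OR of negations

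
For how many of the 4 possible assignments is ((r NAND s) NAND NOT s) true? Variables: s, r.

Satisfying assignments: (1,0), (1,1)
Count: 2 out of 4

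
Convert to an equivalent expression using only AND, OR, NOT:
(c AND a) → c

NOT (c AND a) OR c
(Implication elimination: A → B = NOT A OR B)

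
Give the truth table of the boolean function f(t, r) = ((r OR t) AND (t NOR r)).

t | r | Output
--------------
0 | 0 | 0
0 | 1 | 0
1 | 0 | 0
1 | 1 | 0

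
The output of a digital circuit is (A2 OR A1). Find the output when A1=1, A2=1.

Substituting: (1 OR 1)
= 1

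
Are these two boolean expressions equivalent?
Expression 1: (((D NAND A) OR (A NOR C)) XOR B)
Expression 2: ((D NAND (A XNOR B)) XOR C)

No. Counterexample: with A=0, B=0, D=0, C=1, Expression 1 = 1 but Expression 2 = 0.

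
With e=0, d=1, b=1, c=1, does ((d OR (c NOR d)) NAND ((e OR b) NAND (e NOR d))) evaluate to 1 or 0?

Substituting: ((1 OR (1 NOR 1)) NAND ((0 OR 1) NAND (0 NOR 1)))
= 0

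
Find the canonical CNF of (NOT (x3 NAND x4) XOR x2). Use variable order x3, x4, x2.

(x3 OR x4 OR x2) AND (x3 OR NOT x4 OR x2) AND (NOT x3 OR x4 OR x2) AND (NOT x3 OR NOT x4 OR NOT x2)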